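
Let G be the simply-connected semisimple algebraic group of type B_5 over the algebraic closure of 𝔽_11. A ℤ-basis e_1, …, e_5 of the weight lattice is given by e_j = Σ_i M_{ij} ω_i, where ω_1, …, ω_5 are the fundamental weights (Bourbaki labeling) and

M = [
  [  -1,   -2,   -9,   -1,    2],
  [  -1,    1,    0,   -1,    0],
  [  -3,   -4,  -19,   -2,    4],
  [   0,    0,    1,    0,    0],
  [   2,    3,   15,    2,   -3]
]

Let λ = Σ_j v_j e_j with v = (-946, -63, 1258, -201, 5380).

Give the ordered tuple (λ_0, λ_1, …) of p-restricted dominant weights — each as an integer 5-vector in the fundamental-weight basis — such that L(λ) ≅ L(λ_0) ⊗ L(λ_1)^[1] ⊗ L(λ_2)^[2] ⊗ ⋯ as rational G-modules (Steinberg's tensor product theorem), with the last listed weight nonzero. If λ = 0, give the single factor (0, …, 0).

Compute c_i = Σ_j M_{ij} v_j with v = (-946, -63, 1258, -201, 5380):
  c_1 = -1*-946 + -2*-63 + -9*1258 + -1*-201 + 2*5380 = 711
  c_2 = -1*-946 + 1*-63 + 0*1258 + -1*-201 + 0*5380 = 1084
  c_3 = -3*-946 + -4*-63 + -19*1258 + -2*-201 + 4*5380 = 1110
  c_4 = 0*-946 + 0*-63 + 1*1258 + 0*-201 + 0*5380 = 1258
  c_5 = 2*-946 + 3*-63 + 15*1258 + 2*-201 + -3*5380 = 247
p = 11; digits c_i = Σ_j d_{ij}·11^j, 0 ≤ d_{ij} < 11:
  c_1 = 711 = 7·11^0 + 9·11^1 + 5·11^2
  c_2 = 1084 = 6·11^0 + 10·11^1 + 8·11^2
  c_3 = 1110 = 10·11^0 + 1·11^1 + 9·11^2
  c_4 = 1258 = 4·11^0 + 4·11^1 + 10·11^2
  c_5 = 247 = 5·11^0 + 0·11^1 + 2·11^2
Factor λ_0 = (7, 6, 10, 4, 5)
Factor λ_1 = (9, 10, 1, 4, 0)
Factor λ_2 = (5, 8, 9, 10, 2)

((7, 6, 10, 4, 5), (9, 10, 1, 4, 0), (5, 8, 9, 10, 2))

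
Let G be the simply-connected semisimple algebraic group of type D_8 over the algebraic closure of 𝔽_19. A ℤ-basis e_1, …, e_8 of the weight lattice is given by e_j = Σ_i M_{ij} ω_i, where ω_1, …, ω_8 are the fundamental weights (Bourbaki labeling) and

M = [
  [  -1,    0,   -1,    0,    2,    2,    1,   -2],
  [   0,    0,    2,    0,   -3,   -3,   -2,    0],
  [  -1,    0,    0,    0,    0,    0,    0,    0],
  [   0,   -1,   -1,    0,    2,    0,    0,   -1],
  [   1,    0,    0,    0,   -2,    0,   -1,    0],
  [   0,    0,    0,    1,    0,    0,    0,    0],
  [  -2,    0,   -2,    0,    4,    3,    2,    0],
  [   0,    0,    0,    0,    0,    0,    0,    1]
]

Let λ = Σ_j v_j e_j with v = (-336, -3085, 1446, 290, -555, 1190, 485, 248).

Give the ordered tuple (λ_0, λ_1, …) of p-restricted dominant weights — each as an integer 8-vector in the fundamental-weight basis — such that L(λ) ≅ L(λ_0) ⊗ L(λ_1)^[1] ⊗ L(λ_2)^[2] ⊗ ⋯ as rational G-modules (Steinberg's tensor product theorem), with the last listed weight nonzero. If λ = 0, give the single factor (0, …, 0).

((16, 17, 13, 15, 4, 5, 5, 1), (7, 0, 17, 14, 15, 15, 5, 13))

ω-coordinates c = M·v, v = (-336, -3085, 1446, 290, -555, 1190, 485, 248):
  c_1 = -1*-336 + 0*-3085 + -1*1446 + 0*290 + 2*-555 + 2*1190 + 1*485 + -2*248 = 149
  c_2 = 0*-336 + 0*-3085 + 2*1446 + 0*290 + -3*-555 + -3*1190 + -2*485 + 0*248 = 17
  c_3 = -1*-336 + 0*-3085 + 0*1446 + 0*290 + 0*-555 + 0*1190 + 0*485 + 0*248 = 336
  c_4 = 0*-336 + -1*-3085 + -1*1446 + 0*290 + 2*-555 + 0*1190 + 0*485 + -1*248 = 281
  c_5 = 1*-336 + 0*-3085 + 0*1446 + 0*290 + -2*-555 + 0*1190 + -1*485 + 0*248 = 289
  c_6 = 0*-336 + 0*-3085 + 0*1446 + 1*290 + 0*-555 + 0*1190 + 0*485 + 0*248 = 290
  c_7 = -2*-336 + 0*-3085 + -2*1446 + 0*290 + 4*-555 + 3*1190 + 2*485 + 0*248 = 100
  c_8 = 0*-336 + 0*-3085 + 0*1446 + 0*290 + 0*-555 + 0*1190 + 0*485 + 1*248 = 248
Base-19 expansion of each c_i:
  c_1 = 149 = 16·19^0 + 7·19^1
  c_2 = 17 = 17·19^0
  c_3 = 336 = 13·19^0 + 17·19^1
  c_4 = 281 = 15·19^0 + 14·19^1
  c_5 = 289 = 4·19^0 + 15·19^1
  c_6 = 290 = 5·19^0 + 15·19^1
  c_7 = 100 = 5·19^0 + 5·19^1
  c_8 = 248 = 1·19^0 + 13·19^1
λ_0 = (16, 17, 13, 15, 4, 5, 5, 1)
λ_1 = (7, 0, 17, 14, 15, 15, 5, 13)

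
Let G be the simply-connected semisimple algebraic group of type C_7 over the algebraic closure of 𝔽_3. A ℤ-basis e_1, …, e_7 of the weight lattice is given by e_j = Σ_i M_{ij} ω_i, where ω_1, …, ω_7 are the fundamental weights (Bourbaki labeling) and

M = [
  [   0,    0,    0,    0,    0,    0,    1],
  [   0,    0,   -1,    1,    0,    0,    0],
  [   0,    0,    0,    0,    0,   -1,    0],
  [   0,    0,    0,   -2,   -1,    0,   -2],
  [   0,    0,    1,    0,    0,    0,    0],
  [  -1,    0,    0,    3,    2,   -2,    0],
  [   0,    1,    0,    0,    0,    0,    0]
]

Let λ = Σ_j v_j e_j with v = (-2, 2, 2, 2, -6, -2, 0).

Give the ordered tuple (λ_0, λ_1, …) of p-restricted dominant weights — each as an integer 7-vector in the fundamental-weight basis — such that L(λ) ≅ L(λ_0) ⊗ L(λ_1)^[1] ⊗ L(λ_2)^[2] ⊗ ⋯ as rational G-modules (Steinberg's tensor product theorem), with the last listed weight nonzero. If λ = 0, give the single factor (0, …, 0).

((0, 0, 2, 2, 2, 0, 2),)

Change of basis e → ω: c = M·v where v = (-2, 2, 2, 2, -6, -2, 0):
  c_1 = (0)·(-2) + (0)·(2) + (0)·(2) + (0)·(2) + (0)·(-6) + (0)·(-2) + (1)·(0) = 0
  c_2 = (0)·(-2) + (0)·(2) + (-1)·(2) + (1)·(2) + (0)·(-6) + (0)·(-2) + (0)·(0) = 0
  c_3 = (0)·(-2) + (0)·(2) + (0)·(2) + (0)·(2) + (0)·(-6) + (-1)·(-2) + (0)·(0) = 2
  c_4 = (0)·(-2) + (0)·(2) + (0)·(2) + (-2)·(2) + (-1)·(-6) + (0)·(-2) + (-2)·(0) = 2
  c_5 = (0)·(-2) + (0)·(2) + (1)·(2) + (0)·(2) + (0)·(-6) + (0)·(-2) + (0)·(0) = 2
  c_6 = (-1)·(-2) + (0)·(2) + (0)·(2) + (3)·(2) + (2)·(-6) + (-2)·(-2) + (0)·(0) = 0
  c_7 = (0)·(-2) + (1)·(2) + (0)·(2) + (0)·(2) + (0)·(-6) + (0)·(-2) + (0)·(0) = 2
Expand coordinatewise in base 3:
  c_1 = 0
  c_2 = 0
  c_3 = 2 = 2·3^0
  c_4 = 2 = 2·3^0
  c_5 = 2 = 2·3^0
  c_6 = 0
  c_7 = 2 = 2·3^0
Factor λ_0 = (0, 0, 2, 2, 2, 0, 2)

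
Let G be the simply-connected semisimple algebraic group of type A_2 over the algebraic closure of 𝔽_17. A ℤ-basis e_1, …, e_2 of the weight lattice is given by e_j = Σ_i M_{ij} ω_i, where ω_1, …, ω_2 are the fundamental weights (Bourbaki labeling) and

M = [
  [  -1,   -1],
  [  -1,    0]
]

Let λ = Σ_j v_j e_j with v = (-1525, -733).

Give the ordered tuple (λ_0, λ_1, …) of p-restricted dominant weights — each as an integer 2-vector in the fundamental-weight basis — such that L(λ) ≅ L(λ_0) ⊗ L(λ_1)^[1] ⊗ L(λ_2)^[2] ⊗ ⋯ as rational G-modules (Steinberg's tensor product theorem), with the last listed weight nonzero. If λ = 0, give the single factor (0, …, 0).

In the fundamental-weight basis, λ has coordinates c = M·v (v = (-1525, -733)):
  c_1 = -1*-1525 + -1*-733 = 2258
  c_2 = -1*-1525 + 0*-733 = 1525
Base-17 expansion of each c_i:
  c_1 = 2258 = 14·17^0 + 13·17^1 + 7·17^2
  c_2 = 1525 = 12·17^0 + 4·17^1 + 5·17^2
p-restricted factor λ_0 = (14, 12)
p-restricted factor λ_1 = (13, 4)
p-restricted factor λ_2 = (7, 5)

((14, 12), (13, 4), (7, 5))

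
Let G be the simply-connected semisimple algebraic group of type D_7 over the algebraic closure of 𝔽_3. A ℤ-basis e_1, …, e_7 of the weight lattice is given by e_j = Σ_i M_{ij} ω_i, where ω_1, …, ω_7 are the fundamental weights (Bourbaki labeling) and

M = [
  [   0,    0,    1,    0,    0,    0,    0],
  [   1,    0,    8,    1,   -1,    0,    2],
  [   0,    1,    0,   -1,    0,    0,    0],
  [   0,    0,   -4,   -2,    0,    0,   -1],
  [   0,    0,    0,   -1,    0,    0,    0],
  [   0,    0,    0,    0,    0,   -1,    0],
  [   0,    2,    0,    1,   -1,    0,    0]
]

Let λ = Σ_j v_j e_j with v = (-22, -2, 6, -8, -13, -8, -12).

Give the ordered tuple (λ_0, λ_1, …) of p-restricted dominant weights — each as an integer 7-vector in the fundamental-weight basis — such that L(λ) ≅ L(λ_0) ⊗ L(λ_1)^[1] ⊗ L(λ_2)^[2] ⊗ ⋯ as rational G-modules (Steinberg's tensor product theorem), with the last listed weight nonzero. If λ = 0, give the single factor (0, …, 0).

Compute c_i = Σ_j M_{ij} v_j with v = (-22, -2, 6, -8, -13, -8, -12):
  c_1 = (0)·(-22) + (0)·(-2) + (1)·(6) + (0)·(-8) + (0)·(-13) + (0)·(-8) + (0)·(-12) = 6
  c_2 = (1)·(-22) + (0)·(-2) + (8)·(6) + (1)·(-8) + (-1)·(-13) + (0)·(-8) + (2)·(-12) = 7
  c_3 = (0)·(-22) + (1)·(-2) + (0)·(6) + (-1)·(-8) + (0)·(-13) + (0)·(-8) + (0)·(-12) = 6
  c_4 = (0)·(-22) + (0)·(-2) + (-4)·(6) + (-2)·(-8) + (0)·(-13) + (0)·(-8) + (-1)·(-12) = 4
  c_5 = (0)·(-22) + (0)·(-2) + (0)·(6) + (-1)·(-8) + (0)·(-13) + (0)·(-8) + (0)·(-12) = 8
  c_6 = (0)·(-22) + (0)·(-2) + (0)·(6) + (0)·(-8) + (0)·(-13) + (-1)·(-8) + (0)·(-12) = 8
  c_7 = (0)·(-22) + (2)·(-2) + (0)·(6) + (1)·(-8) + (-1)·(-13) + (0)·(-8) + (0)·(-12) = 1
p = 3; digits c_i = Σ_j d_{ij}·3^j, 0 ≤ d_{ij} < 3:
  c_1 = 6 = 0·3^0 + 2·3^1
  c_2 = 7 = 1·3^0 + 2·3^1
  c_3 = 6 = 0·3^0 + 2·3^1
  c_4 = 4 = 1·3^0 + 1·3^1
  c_5 = 8 = 2·3^0 + 2·3^1
  c_6 = 8 = 2·3^0 + 2·3^1
  c_7 = 1 = 1·3^0
Factor λ_0 = (0, 1, 0, 1, 2, 2, 1)
Factor λ_1 = (2, 2, 2, 1, 2, 2, 0)

((0, 1, 0, 1, 2, 2, 1), (2, 2, 2, 1, 2, 2, 0))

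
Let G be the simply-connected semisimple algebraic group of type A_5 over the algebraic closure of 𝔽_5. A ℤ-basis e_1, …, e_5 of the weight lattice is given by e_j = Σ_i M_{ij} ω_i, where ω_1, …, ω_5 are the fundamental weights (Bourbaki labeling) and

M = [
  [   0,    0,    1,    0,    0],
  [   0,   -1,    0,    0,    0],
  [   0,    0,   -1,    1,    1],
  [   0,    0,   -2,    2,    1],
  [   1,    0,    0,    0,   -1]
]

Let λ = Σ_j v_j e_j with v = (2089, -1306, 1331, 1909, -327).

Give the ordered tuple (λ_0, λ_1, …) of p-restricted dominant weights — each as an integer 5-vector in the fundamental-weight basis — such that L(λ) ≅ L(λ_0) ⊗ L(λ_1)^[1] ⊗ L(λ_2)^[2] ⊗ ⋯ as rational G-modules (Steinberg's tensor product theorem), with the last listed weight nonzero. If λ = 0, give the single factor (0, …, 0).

ω-coordinates c = M·v, v = (2089, -1306, 1331, 1909, -327):
  c_1 = (0)·(2089) + (0)·(-1306) + (1)·(1331) + (0)·(1909) + (0)·(-327) = 1331
  c_2 = (0)·(2089) + (-1)·(-1306) + (0)·(1331) + (0)·(1909) + (0)·(-327) = 1306
  c_3 = (0)·(2089) + (0)·(-1306) + (-1)·(1331) + (1)·(1909) + (1)·(-327) = 251
  c_4 = (0)·(2089) + (0)·(-1306) + (-2)·(1331) + (2)·(1909) + (1)·(-327) = 829
  c_5 = (1)·(2089) + (0)·(-1306) + (0)·(1331) + (0)·(1909) + (-1)·(-327) = 2416
Expand coordinatewise in base 5:
  c_1 = 1331 = 1·5^0 + 1·5^1 + 3·5^2 + 0·5^3 + 2·5^4
  c_2 = 1306 = 1·5^0 + 1·5^1 + 2·5^2 + 0·5^3 + 2·5^4
  c_3 = 251 = 1·5^0 + 0·5^1 + 0·5^2 + 2·5^3
  c_4 = 829 = 4·5^0 + 0·5^1 + 3·5^2 + 1·5^3 + 1·5^4
  c_5 = 2416 = 1·5^0 + 3·5^1 + 1·5^2 + 4·5^3 + 3·5^4
Factor λ_0 = (1, 1, 1, 4, 1)
Factor λ_1 = (1, 1, 0, 0, 3)
Factor λ_2 = (3, 2, 0, 3, 1)
Factor λ_3 = (0, 0, 2, 1, 4)
Factor λ_4 = (2, 2, 0, 1, 3)

((1, 1, 1, 4, 1), (1, 1, 0, 0, 3), (3, 2, 0, 3, 1), (0, 0, 2, 1, 4), (2, 2, 0, 1, 3))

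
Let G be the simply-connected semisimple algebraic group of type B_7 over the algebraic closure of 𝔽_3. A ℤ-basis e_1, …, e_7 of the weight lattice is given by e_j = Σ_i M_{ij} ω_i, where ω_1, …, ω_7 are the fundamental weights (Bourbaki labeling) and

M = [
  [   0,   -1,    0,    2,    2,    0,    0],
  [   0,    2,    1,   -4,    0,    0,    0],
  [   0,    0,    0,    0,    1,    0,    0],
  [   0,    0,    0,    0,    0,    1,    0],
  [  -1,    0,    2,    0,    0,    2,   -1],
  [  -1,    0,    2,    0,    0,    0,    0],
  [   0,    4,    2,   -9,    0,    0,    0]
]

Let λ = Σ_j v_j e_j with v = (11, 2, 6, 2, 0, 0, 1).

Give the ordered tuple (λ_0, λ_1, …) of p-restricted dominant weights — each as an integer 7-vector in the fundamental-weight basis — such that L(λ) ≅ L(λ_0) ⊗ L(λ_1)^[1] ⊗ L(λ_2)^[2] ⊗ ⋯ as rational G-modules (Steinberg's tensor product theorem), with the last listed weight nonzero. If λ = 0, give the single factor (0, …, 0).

Converting to the ω-basis (c_i = row i of M dotted with v = (11, 2, 6, 2, 0, 0, 1)):
  c_1 = (0)·(11) + (-1)·(2) + (0)·(6) + (2)·(2) + (2)·(0) + (0)·(0) + (0)·(1) = 2
  c_2 = (0)·(11) + (2)·(2) + (1)·(6) + (-4)·(2) + (0)·(0) + (0)·(0) + (0)·(1) = 2
  c_3 = (0)·(11) + (0)·(2) + (0)·(6) + (0)·(2) + (1)·(0) + (0)·(0) + (0)·(1) = 0
  c_4 = (0)·(11) + (0)·(2) + (0)·(6) + (0)·(2) + (0)·(0) + (1)·(0) + (0)·(1) = 0
  c_5 = (-1)·(11) + (0)·(2) + (2)·(6) + (0)·(2) + (0)·(0) + (2)·(0) + (-1)·(1) = 0
  c_6 = (-1)·(11) + (0)·(2) + (2)·(6) + (0)·(2) + (0)·(0) + (0)·(0) + (0)·(1) = 1
  c_7 = (0)·(11) + (4)·(2) + (2)·(6) + (-9)·(2) + (0)·(0) + (0)·(0) + (0)·(1) = 2
p = 3; digits c_i = Σ_j d_{ij}·3^j, 0 ≤ d_{ij} < 3:
  c_1 = 2 = 2·3^0
  c_2 = 2 = 2·3^0
  c_3 = 0
  c_4 = 0
  c_5 = 0
  c_6 = 1 = 1·3^0
  c_7 = 2 = 2·3^0
Factor λ_0 = (2, 2, 0, 0, 0, 1, 2)

((2, 2, 0, 0, 0, 1, 2),)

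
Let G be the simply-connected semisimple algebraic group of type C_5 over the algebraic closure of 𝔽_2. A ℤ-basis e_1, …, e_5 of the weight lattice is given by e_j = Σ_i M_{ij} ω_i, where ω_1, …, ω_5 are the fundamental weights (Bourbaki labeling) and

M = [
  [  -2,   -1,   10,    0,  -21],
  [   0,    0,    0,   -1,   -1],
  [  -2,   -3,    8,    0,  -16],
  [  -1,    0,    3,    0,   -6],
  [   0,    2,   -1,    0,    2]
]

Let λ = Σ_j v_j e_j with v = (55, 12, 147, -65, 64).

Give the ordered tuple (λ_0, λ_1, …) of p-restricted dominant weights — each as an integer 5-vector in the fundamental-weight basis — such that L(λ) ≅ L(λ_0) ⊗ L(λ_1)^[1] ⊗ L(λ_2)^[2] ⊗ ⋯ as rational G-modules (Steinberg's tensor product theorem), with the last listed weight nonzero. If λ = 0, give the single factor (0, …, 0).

((0, 1, 0, 0, 1), (0, 0, 1, 1, 0), (1, 0, 1, 0, 1))

In the fundamental-weight basis, λ has coordinates c = M·v (v = (55, 12, 147, -65, 64)):
  c_1 = -2*55 + -1*12 + 10*147 + 0*-65 + -21*64 = 4
  c_2 = 0*55 + 0*12 + 0*147 + -1*-65 + -1*64 = 1
  c_3 = -2*55 + -3*12 + 8*147 + 0*-65 + -16*64 = 6
  c_4 = -1*55 + 0*12 + 3*147 + 0*-65 + -6*64 = 2
  c_5 = 0*55 + 2*12 + -1*147 + 0*-65 + 2*64 = 5
Expand coordinatewise in base 2:
  c_1 = 4 = 0·2^0 + 0·2^1 + 1·2^2
  c_2 = 1 = 1·2^0
  c_3 = 6 = 0·2^0 + 1·2^1 + 1·2^2
  c_4 = 2 = 0·2^0 + 1·2^1
  c_5 = 5 = 1·2^0 + 0·2^1 + 1·2^2
λ_0 = (0, 1, 0, 0, 1)
λ_1 = (0, 0, 1, 1, 0)
λ_2 = (1, 0, 1, 0, 1)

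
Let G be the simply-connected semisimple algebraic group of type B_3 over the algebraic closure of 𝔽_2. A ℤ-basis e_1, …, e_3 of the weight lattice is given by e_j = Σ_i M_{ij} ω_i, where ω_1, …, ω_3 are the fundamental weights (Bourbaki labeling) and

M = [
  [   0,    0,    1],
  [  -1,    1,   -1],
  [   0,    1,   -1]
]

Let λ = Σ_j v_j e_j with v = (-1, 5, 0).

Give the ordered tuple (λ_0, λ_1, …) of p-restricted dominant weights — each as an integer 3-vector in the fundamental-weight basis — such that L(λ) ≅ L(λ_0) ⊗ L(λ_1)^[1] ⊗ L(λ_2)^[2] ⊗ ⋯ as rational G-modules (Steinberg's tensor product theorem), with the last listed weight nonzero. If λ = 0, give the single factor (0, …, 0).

((0, 0, 1), (0, 1, 0), (0, 1, 1))

In the fundamental-weight basis, λ has coordinates c = M·v (v = (-1, 5, 0)):
  c_1 = (0)·(-1) + (0)·(5) + (1)·(0) = 0
  c_2 = (-1)·(-1) + (1)·(5) + (-1)·(0) = 6
  c_3 = (0)·(-1) + (1)·(5) + (-1)·(0) = 5
Writing each c_i in base p = 2:
  c_1 = 0
  c_2 = 6 = 0·2^0 + 1·2^1 + 1·2^2
  c_3 = 5 = 1·2^0 + 0·2^1 + 1·2^2
Factor λ_0 = (0, 0, 1)
Factor λ_1 = (0, 1, 0)
Factor λ_2 = (0, 1, 1)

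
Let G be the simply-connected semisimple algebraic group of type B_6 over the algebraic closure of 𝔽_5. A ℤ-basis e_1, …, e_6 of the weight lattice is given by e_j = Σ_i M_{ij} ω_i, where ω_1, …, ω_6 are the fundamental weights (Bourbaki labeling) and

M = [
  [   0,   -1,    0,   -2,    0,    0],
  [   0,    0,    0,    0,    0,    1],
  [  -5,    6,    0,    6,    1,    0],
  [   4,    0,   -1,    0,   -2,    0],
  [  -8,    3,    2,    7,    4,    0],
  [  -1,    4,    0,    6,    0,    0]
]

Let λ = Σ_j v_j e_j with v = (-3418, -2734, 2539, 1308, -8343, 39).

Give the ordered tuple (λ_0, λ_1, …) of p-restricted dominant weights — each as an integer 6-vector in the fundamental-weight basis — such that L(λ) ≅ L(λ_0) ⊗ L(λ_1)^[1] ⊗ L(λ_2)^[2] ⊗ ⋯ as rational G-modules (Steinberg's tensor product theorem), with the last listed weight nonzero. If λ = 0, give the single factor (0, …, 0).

Compute c_i = Σ_j M_{ij} v_j with v = (-3418, -2734, 2539, 1308, -8343, 39):
  c_1 = 0*-3418 + -1*-2734 + 0*2539 + -2*1308 + 0*-8343 + 0*39 = 118
  c_2 = 0*-3418 + 0*-2734 + 0*2539 + 0*1308 + 0*-8343 + 1*39 = 39
  c_3 = -5*-3418 + 6*-2734 + 0*2539 + 6*1308 + 1*-8343 + 0*39 = 191
  c_4 = 4*-3418 + 0*-2734 + -1*2539 + 0*1308 + -2*-8343 + 0*39 = 475
  c_5 = -8*-3418 + 3*-2734 + 2*2539 + 7*1308 + 4*-8343 + 0*39 = 4
  c_6 = -1*-3418 + 4*-2734 + 0*2539 + 6*1308 + 0*-8343 + 0*39 = 330
p = 5; digits c_i = Σ_j d_{ij}·5^j, 0 ≤ d_{ij} < 5:
  c_1 = 118 = 3·5^0 + 3·5^1 + 4·5^2
  c_2 = 39 = 4·5^0 + 2·5^1 + 1·5^2
  c_3 = 191 = 1·5^0 + 3·5^1 + 2·5^2 + 1·5^3
  c_4 = 475 = 0·5^0 + 0·5^1 + 4·5^2 + 3·5^3
  c_5 = 4 = 4·5^0
  c_6 = 330 = 0·5^0 + 1·5^1 + 3·5^2 + 2·5^3
p-restricted factor λ_0 = (3, 4, 1, 0, 4, 0)
p-restricted factor λ_1 = (3, 2, 3, 0, 0, 1)
p-restricted factor λ_2 = (4, 1, 2, 4, 0, 3)
p-restricted factor λ_3 = (0, 0, 1, 3, 0, 2)

((3, 4, 1, 0, 4, 0), (3, 2, 3, 0, 0, 1), (4, 1, 2, 4, 0, 3), (0, 0, 1, 3, 0, 2))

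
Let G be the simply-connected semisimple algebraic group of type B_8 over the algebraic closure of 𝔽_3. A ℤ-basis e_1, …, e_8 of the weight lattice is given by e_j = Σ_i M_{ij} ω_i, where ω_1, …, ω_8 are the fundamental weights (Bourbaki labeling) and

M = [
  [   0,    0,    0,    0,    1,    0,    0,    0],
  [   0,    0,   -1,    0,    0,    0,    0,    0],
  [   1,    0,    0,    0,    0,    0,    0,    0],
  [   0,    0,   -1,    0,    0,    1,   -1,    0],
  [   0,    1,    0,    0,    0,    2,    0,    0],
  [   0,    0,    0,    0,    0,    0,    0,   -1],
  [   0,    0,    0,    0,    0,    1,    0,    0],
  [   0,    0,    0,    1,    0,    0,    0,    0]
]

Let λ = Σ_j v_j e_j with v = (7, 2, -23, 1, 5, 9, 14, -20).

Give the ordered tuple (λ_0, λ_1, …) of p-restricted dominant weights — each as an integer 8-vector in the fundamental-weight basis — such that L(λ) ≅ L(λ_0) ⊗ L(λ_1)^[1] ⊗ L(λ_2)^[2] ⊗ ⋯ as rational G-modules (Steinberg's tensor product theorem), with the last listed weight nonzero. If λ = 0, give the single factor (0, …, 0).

((2, 2, 1, 0, 2, 2, 0, 1), (1, 1, 2, 0, 0, 0, 0, 0), (0, 2, 0, 2, 2, 2, 1, 0))

Converting to the ω-basis (c_i = row i of M dotted with v = (7, 2, -23, 1, 5, 9, 14, -20)):
  c_1 = 0·7 + 0·2 + (0)·(-23) + 0·1 + 1·5 + 0·9 + 0·14 + (0)·(-20) = 5
  c_2 = 0·7 + 0·2 + (-1)·(-23) + 0·1 + 0·5 + 0·9 + 0·14 + (0)·(-20) = 23
  c_3 = 1·7 + 0·2 + (0)·(-23) + 0·1 + 0·5 + 0·9 + 0·14 + (0)·(-20) = 7
  c_4 = 0·7 + 0·2 + (-1)·(-23) + 0·1 + 0·5 + 1·9 + (-1)·(14) + (0)·(-20) = 18
  c_5 = 0·7 + 1·2 + (0)·(-23) + 0·1 + 0·5 + 2·9 + 0·14 + (0)·(-20) = 20
  c_6 = 0·7 + 0·2 + (0)·(-23) + 0·1 + 0·5 + 0·9 + 0·14 + (-1)·(-20) = 20
  c_7 = 0·7 + 0·2 + (0)·(-23) + 0·1 + 0·5 + 1·9 + 0·14 + (0)·(-20) = 9
  c_8 = 0·7 + 0·2 + (0)·(-23) + 1·1 + 0·5 + 0·9 + 0·14 + (0)·(-20) = 1
Expand coordinatewise in base 3:
  c_1 = 5 = 2·3^0 + 1·3^1
  c_2 = 23 = 2·3^0 + 1·3^1 + 2·3^2
  c_3 = 7 = 1·3^0 + 2·3^1
  c_4 = 18 = 0·3^0 + 0·3^1 + 2·3^2
  c_5 = 20 = 2·3^0 + 0·3^1 + 2·3^2
  c_6 = 20 = 2·3^0 + 0·3^1 + 2·3^2
  c_7 = 9 = 0·3^0 + 0·3^1 + 1·3^2
  c_8 = 1 = 1·3^0
Factor λ_0 = (2, 2, 1, 0, 2, 2, 0, 1)
Factor λ_1 = (1, 1, 2, 0, 0, 0, 0, 0)
Factor λ_2 = (0, 2, 0, 2, 2, 2, 1, 0)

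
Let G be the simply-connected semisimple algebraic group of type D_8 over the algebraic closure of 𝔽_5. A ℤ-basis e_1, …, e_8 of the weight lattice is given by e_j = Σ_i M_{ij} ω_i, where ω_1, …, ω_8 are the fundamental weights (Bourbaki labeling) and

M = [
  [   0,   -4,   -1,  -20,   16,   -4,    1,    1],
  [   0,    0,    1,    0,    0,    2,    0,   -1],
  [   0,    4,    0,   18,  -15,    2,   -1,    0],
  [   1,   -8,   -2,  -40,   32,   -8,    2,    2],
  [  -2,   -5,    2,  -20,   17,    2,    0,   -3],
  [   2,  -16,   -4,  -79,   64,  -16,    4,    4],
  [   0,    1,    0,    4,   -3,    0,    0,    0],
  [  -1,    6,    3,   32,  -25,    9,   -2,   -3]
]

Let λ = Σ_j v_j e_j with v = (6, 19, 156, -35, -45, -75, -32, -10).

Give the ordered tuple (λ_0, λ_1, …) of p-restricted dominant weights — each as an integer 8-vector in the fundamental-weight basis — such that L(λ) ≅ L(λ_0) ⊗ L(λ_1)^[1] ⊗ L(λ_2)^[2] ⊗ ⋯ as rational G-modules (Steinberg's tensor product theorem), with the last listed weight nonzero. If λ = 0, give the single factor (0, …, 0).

Converting to the ω-basis (c_i = row i of M dotted with v = (6, 19, 156, -35, -45, -75, -32, -10)):
  c_1 = (0)·(6) + (-4)·(19) + (-1)·(156) + (-20)·(-35) + (16)·(-45) + (-4)·(-75) + (1)·(-32) + (1)·(-10) = 6
  c_2 = (0)·(6) + (0)·(19) + (1)·(156) + (0)·(-35) + (0)·(-45) + (2)·(-75) + (0)·(-32) + (-1)·(-10) = 16
  c_3 = (0)·(6) + (4)·(19) + (0)·(156) + (18)·(-35) + (-15)·(-45) + (2)·(-75) + (-1)·(-32) + (0)·(-10) = 3
  c_4 = (1)·(6) + (-8)·(19) + (-2)·(156) + (-40)·(-35) + (32)·(-45) + (-8)·(-75) + (2)·(-32) + (2)·(-10) = 18
  c_5 = (-2)·(6) + (-5)·(19) + (2)·(156) + (-20)·(-35) + (17)·(-45) + (2)·(-75) + (0)·(-32) + (-3)·(-10) = 20
  c_6 = (2)·(6) + (-16)·(19) + (-4)·(156) + (-79)·(-35) + (64)·(-45) + (-16)·(-75) + (4)·(-32) + (4)·(-10) = 1
  c_7 = (0)·(6) + (1)·(19) + (0)·(156) + (4)·(-35) + (-3)·(-45) + (0)·(-75) + (0)·(-32) + (0)·(-10) = 14
  c_8 = (-1)·(6) + (6)·(19) + (3)·(156) + (32)·(-35) + (-25)·(-45) + (9)·(-75) + (-2)·(-32) + (-3)·(-10) = 0
Expand coordinatewise in base 5:
  c_1 = 6 = 1·5^0 + 1·5^1
  c_2 = 16 = 1·5^0 + 3·5^1
  c_3 = 3 = 3·5^0
  c_4 = 18 = 3·5^0 + 3·5^1
  c_5 = 20 = 0·5^0 + 4·5^1
  c_6 = 1 = 1·5^0
  c_7 = 14 = 4·5^0 + 2·5^1
  c_8 = 0
p-restricted factor λ_0 = (1, 1, 3, 3, 0, 1, 4, 0)
p-restricted factor λ_1 = (1, 3, 0, 3, 4, 0, 2, 0)

((1, 1, 3, 3, 0, 1, 4, 0), (1, 3, 0, 3, 4, 0, 2, 0))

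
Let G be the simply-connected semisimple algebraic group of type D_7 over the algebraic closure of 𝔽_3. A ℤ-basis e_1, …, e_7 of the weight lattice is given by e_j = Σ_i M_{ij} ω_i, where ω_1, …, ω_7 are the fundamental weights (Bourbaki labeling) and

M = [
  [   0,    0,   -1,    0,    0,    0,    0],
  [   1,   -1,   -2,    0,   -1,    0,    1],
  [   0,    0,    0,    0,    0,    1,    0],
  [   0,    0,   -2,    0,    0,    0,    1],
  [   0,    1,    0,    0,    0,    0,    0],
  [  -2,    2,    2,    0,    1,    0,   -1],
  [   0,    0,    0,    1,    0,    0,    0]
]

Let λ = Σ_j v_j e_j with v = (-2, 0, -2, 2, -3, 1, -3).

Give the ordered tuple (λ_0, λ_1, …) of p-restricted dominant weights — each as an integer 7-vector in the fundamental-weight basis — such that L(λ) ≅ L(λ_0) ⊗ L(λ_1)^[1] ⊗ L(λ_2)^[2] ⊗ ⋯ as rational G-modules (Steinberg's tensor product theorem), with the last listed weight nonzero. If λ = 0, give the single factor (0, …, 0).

Converting to the ω-basis (c_i = row i of M dotted with v = (-2, 0, -2, 2, -3, 1, -3)):
  c_1 = 0*-2 + 0*0 + -1*-2 + 0*2 + 0*-3 + 0*1 + 0*-3 = 2
  c_2 = 1*-2 + -1*0 + -2*-2 + 0*2 + -1*-3 + 0*1 + 1*-3 = 2
  c_3 = 0*-2 + 0*0 + 0*-2 + 0*2 + 0*-3 + 1*1 + 0*-3 = 1
  c_4 = 0*-2 + 0*0 + -2*-2 + 0*2 + 0*-3 + 0*1 + 1*-3 = 1
  c_5 = 0*-2 + 1*0 + 0*-2 + 0*2 + 0*-3 + 0*1 + 0*-3 = 0
  c_6 = -2*-2 + 2*0 + 2*-2 + 0*2 + 1*-3 + 0*1 + -1*-3 = 0
  c_7 = 0*-2 + 0*0 + 0*-2 + 1*2 + 0*-3 + 0*1 + 0*-3 = 2
p = 3; digits c_i = Σ_j d_{ij}·3^j, 0 ≤ d_{ij} < 3:
  c_1 = 2 = 2·3^0
  c_2 = 2 = 2·3^0
  c_3 = 1 = 1·3^0
  c_4 = 1 = 1·3^0
  c_5 = 0
  c_6 = 0
  c_7 = 2 = 2·3^0
λ_0 = (2, 2, 1, 1, 0, 0, 2)

((2, 2, 1, 1, 0, 0, 2),)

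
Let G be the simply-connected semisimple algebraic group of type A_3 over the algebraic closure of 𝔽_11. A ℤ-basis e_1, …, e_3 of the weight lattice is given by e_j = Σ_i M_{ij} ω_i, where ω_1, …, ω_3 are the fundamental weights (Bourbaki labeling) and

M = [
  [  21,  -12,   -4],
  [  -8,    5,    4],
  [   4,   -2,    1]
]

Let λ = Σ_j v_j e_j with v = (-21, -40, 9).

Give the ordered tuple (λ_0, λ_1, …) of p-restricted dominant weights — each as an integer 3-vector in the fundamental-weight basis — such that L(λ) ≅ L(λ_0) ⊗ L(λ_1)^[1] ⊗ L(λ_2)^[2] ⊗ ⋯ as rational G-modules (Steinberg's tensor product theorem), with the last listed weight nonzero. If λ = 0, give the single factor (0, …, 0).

((3, 4, 5),)

In the fundamental-weight basis, λ has coordinates c = M·v (v = (-21, -40, 9)):
  c_1 = 21*-21 + -12*-40 + -4*9 = 3
  c_2 = -8*-21 + 5*-40 + 4*9 = 4
  c_3 = 4*-21 + -2*-40 + 1*9 = 5
p = 11; digits c_i = Σ_j d_{ij}·11^j, 0 ≤ d_{ij} < 11:
  c_1 = 3 = 3·11^0
  c_2 = 4 = 4·11^0
  c_3 = 5 = 5·11^0
Factor λ_0 = (3, 4, 5)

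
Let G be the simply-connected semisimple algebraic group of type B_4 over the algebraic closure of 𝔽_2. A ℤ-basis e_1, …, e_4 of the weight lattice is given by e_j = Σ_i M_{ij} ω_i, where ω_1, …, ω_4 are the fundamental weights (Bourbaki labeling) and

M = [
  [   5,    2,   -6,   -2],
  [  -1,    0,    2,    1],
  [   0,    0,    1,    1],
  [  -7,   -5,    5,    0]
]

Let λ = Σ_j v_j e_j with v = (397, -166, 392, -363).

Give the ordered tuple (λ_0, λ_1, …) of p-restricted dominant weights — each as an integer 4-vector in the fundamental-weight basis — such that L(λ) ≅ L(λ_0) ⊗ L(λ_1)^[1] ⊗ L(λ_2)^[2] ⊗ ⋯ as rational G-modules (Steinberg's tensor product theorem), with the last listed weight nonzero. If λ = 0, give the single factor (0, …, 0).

Converting to the ω-basis (c_i = row i of M dotted with v = (397, -166, 392, -363)):
  c_1 = 5*397 + 2*-166 + -6*392 + -2*-363 = 27
  c_2 = -1*397 + 0*-166 + 2*392 + 1*-363 = 24
  c_3 = 0*397 + 0*-166 + 1*392 + 1*-363 = 29
  c_4 = -7*397 + -5*-166 + 5*392 + 0*-363 = 11
p = 2; digits c_i = Σ_j d_{ij}·2^j, 0 ≤ d_{ij} < 2:
  c_1 = 27 = 1·2^0 + 1·2^1 + 0·2^2 + 1·2^3 + 1·2^4
  c_2 = 24 = 0·2^0 + 0·2^1 + 0·2^2 + 1·2^3 + 1·2^4
  c_3 = 29 = 1·2^0 + 0·2^1 + 1·2^2 + 1·2^3 + 1·2^4
  c_4 = 11 = 1·2^0 + 1·2^1 + 0·2^2 + 1·2^3
p-restricted factor λ_0 = (1, 0, 1, 1)
p-restricted factor λ_1 = (1, 0, 0, 1)
p-restricted factor λ_2 = (0, 0, 1, 0)
p-restricted factor λ_3 = (1, 1, 1, 1)
p-restricted factor λ_4 = (1, 1, 1, 0)

((1, 0, 1, 1), (1, 0, 0, 1), (0, 0, 1, 0), (1, 1, 1, 1), (1, 1, 1, 0))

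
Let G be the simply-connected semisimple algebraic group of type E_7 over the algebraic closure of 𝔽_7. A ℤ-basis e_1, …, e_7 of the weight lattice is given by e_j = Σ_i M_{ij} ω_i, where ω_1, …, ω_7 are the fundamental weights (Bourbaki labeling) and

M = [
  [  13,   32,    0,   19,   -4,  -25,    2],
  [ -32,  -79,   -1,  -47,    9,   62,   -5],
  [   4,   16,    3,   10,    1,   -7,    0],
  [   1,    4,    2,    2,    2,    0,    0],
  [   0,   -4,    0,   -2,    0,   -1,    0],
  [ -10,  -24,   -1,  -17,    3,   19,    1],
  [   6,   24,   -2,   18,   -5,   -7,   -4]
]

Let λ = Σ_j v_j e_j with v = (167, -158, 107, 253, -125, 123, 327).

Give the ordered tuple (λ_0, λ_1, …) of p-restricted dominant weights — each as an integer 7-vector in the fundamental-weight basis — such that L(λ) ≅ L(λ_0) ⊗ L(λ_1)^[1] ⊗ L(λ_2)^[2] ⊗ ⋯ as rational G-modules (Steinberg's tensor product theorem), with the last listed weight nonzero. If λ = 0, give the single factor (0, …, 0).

In the fundamental-weight basis, λ has coordinates c = M·v (v = (167, -158, 107, 253, -125, 123, 327)):
  c_1 = (13)·(167) + (32)·(-158) + (0)·(107) + (19)·(253) + (-4)·(-125) + (-25)·(123) + (2)·(327) = 1
  c_2 = (-32)·(167) + (-79)·(-158) + (-1)·(107) + (-47)·(253) + (9)·(-125) + (62)·(123) + (-5)·(327) = 6
  c_3 = (4)·(167) + (16)·(-158) + (3)·(107) + (10)·(253) + (1)·(-125) + (-7)·(123) + (0)·(327) = 5
  c_4 = (1)·(167) + (4)·(-158) + (2)·(107) + (2)·(253) + (2)·(-125) + (0)·(123) + (0)·(327) = 5
  c_5 = (0)·(167) + (-4)·(-158) + (0)·(107) + (-2)·(253) + (0)·(-125) + (-1)·(123) + (0)·(327) = 3
  c_6 = (-10)·(167) + (-24)·(-158) + (-1)·(107) + (-17)·(253) + (3)·(-125) + (19)·(123) + (1)·(327) = 3
  c_7 = (6)·(167) + (24)·(-158) + (-2)·(107) + (18)·(253) + (-5)·(-125) + (-7)·(123) + (-4)·(327) = 6
p = 7; digits c_i = Σ_j d_{ij}·7^j, 0 ≤ d_{ij} < 7:
  c_1 = 1 = 1·7^0
  c_2 = 6 = 6·7^0
  c_3 = 5 = 5·7^0
  c_4 = 5 = 5·7^0
  c_5 = 3 = 3·7^0
  c_6 = 3 = 3·7^0
  c_7 = 6 = 6·7^0
Factor λ_0 = (1, 6, 5, 5, 3, 3, 6)

((1, 6, 5, 5, 3, 3, 6),)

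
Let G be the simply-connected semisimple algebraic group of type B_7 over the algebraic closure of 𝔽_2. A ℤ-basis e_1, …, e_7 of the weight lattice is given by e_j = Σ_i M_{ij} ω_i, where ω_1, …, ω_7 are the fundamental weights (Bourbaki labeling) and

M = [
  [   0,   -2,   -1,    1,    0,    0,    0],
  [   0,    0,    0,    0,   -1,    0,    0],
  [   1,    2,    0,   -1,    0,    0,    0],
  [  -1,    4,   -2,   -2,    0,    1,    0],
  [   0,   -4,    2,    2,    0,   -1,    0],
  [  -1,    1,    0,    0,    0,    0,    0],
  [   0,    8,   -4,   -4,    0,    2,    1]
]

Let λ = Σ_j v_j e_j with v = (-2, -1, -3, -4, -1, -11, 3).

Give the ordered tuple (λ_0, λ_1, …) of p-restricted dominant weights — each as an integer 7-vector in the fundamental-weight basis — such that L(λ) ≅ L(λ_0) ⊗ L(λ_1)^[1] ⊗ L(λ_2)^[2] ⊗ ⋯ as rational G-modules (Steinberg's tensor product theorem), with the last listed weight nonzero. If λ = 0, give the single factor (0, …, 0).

((1, 1, 0, 1, 1, 1, 1),)

In the fundamental-weight basis, λ has coordinates c = M·v (v = (-2, -1, -3, -4, -1, -11, 3)):
  c_1 = 0*-2 + -2*-1 + -1*-3 + 1*-4 + 0*-1 + 0*-11 + 0*3 = 1
  c_2 = 0*-2 + 0*-1 + 0*-3 + 0*-4 + -1*-1 + 0*-11 + 0*3 = 1
  c_3 = 1*-2 + 2*-1 + 0*-3 + -1*-4 + 0*-1 + 0*-11 + 0*3 = 0
  c_4 = -1*-2 + 4*-1 + -2*-3 + -2*-4 + 0*-1 + 1*-11 + 0*3 = 1
  c_5 = 0*-2 + -4*-1 + 2*-3 + 2*-4 + 0*-1 + -1*-11 + 0*3 = 1
  c_6 = -1*-2 + 1*-1 + 0*-3 + 0*-4 + 0*-1 + 0*-11 + 0*3 = 1
  c_7 = 0*-2 + 8*-1 + -4*-3 + -4*-4 + 0*-1 + 2*-11 + 1*3 = 1
Writing each c_i in base p = 2:
  c_1 = 1 = 1·2^0
  c_2 = 1 = 1·2^0
  c_3 = 0
  c_4 = 1 = 1·2^0
  c_5 = 1 = 1·2^0
  c_6 = 1 = 1·2^0
  c_7 = 1 = 1·2^0
Factor λ_0 = (1, 1, 0, 1, 1, 1, 1)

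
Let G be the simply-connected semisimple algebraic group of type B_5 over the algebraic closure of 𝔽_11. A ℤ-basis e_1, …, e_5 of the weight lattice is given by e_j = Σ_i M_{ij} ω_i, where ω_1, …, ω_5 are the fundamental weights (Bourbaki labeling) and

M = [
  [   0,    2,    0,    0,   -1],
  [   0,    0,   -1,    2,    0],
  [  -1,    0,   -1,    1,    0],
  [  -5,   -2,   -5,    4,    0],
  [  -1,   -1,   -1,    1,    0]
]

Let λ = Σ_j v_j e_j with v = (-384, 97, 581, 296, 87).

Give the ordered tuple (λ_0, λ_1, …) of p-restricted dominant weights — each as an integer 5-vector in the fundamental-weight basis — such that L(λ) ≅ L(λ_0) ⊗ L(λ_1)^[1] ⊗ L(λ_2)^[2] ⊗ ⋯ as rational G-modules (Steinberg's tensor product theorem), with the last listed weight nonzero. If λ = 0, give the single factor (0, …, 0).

((8, 0, 0, 5, 2), (9, 1, 9, 0, 0))

Compute c_i = Σ_j M_{ij} v_j with v = (-384, 97, 581, 296, 87):
  c_1 = 0*-384 + 2*97 + 0*581 + 0*296 + -1*87 = 107
  c_2 = 0*-384 + 0*97 + -1*581 + 2*296 + 0*87 = 11
  c_3 = -1*-384 + 0*97 + -1*581 + 1*296 + 0*87 = 99
  c_4 = -5*-384 + -2*97 + -5*581 + 4*296 + 0*87 = 5
  c_5 = -1*-384 + -1*97 + -1*581 + 1*296 + 0*87 = 2
p = 11; digits c_i = Σ_j d_{ij}·11^j, 0 ≤ d_{ij} < 11:
  c_1 = 107 = 8·11^0 + 9·11^1
  c_2 = 11 = 0·11^0 + 1·11^1
  c_3 = 99 = 0·11^0 + 9·11^1
  c_4 = 5 = 5·11^0
  c_5 = 2 = 2·11^0
p-restricted factor λ_0 = (8, 0, 0, 5, 2)
p-restricted factor λ_1 = (9, 1, 9, 0, 0)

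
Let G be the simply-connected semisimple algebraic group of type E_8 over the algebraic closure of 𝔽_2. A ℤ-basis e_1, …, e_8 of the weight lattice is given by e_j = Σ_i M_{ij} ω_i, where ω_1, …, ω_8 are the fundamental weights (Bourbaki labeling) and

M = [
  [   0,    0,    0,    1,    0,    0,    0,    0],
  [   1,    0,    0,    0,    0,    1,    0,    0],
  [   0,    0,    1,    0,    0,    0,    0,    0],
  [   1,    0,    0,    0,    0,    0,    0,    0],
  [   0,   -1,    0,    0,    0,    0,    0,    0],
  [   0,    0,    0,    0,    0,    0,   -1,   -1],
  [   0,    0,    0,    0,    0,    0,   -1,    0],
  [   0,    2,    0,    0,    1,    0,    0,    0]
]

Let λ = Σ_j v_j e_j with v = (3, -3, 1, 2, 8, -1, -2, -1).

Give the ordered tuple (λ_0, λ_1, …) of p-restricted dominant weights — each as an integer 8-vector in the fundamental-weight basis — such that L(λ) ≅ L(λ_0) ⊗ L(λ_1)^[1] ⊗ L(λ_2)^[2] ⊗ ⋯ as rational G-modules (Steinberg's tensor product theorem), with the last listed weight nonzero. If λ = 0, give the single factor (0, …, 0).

((0, 0, 1, 1, 1, 1, 0, 0), (1, 1, 0, 1, 1, 1, 1, 1))

Change of basis e → ω: c = M·v where v = (3, -3, 1, 2, 8, -1, -2, -1):
  c_1 = 0·3 + (0)·(-3) + 0·1 + 1·2 + 0·8 + (0)·(-1) + (0)·(-2) + (0)·(-1) = 2
  c_2 = 1·3 + (0)·(-3) + 0·1 + 0·2 + 0·8 + (1)·(-1) + (0)·(-2) + (0)·(-1) = 2
  c_3 = 0·3 + (0)·(-3) + 1·1 + 0·2 + 0·8 + (0)·(-1) + (0)·(-2) + (0)·(-1) = 1
  c_4 = 1·3 + (0)·(-3) + 0·1 + 0·2 + 0·8 + (0)·(-1) + (0)·(-2) + (0)·(-1) = 3
  c_5 = 0·3 + (-1)·(-3) + 0·1 + 0·2 + 0·8 + (0)·(-1) + (0)·(-2) + (0)·(-1) = 3
  c_6 = 0·3 + (0)·(-3) + 0·1 + 0·2 + 0·8 + (0)·(-1) + (-1)·(-2) + (-1)·(-1) = 3
  c_7 = 0·3 + (0)·(-3) + 0·1 + 0·2 + 0·8 + (0)·(-1) + (-1)·(-2) + (0)·(-1) = 2
  c_8 = 0·3 + (2)·(-3) + 0·1 + 0·2 + 1·8 + (0)·(-1) + (0)·(-2) + (0)·(-1) = 2
p = 2; digits c_i = Σ_j d_{ij}·2^j, 0 ≤ d_{ij} < 2:
  c_1 = 2 = 0·2^0 + 1·2^1
  c_2 = 2 = 0·2^0 + 1·2^1
  c_3 = 1 = 1·2^0
  c_4 = 3 = 1·2^0 + 1·2^1
  c_5 = 3 = 1·2^0 + 1·2^1
  c_6 = 3 = 1·2^0 + 1·2^1
  c_7 = 2 = 0·2^0 + 1·2^1
  c_8 = 2 = 0·2^0 + 1·2^1
Factor λ_0 = (0, 0, 1, 1, 1, 1, 0, 0)
Factor λ_1 = (1, 1, 0, 1, 1, 1, 1, 1)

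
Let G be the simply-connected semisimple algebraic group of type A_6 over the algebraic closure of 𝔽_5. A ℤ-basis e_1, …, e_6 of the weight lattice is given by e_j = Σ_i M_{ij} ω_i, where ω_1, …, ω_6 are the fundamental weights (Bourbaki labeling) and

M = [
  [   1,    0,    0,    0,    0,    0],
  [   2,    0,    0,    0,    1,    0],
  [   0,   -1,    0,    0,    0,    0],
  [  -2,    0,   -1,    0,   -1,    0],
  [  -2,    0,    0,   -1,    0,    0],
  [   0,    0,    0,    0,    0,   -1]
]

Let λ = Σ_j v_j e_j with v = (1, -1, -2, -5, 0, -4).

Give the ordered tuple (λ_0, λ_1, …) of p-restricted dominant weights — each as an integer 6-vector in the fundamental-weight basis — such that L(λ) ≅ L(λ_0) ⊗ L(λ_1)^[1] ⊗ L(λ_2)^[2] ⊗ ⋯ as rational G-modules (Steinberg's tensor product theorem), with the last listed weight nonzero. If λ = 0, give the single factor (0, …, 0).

ω-coordinates c = M·v, v = (1, -1, -2, -5, 0, -4):
  c_1 = (1)·(1) + (0)·(-1) + (0)·(-2) + (0)·(-5) + (0)·(0) + (0)·(-4) = 1
  c_2 = (2)·(1) + (0)·(-1) + (0)·(-2) + (0)·(-5) + (1)·(0) + (0)·(-4) = 2
  c_3 = (0)·(1) + (-1)·(-1) + (0)·(-2) + (0)·(-5) + (0)·(0) + (0)·(-4) = 1
  c_4 = (-2)·(1) + (0)·(-1) + (-1)·(-2) + (0)·(-5) + (-1)·(0) + (0)·(-4) = 0
  c_5 = (-2)·(1) + (0)·(-1) + (0)·(-2) + (-1)·(-5) + (0)·(0) + (0)·(-4) = 3
  c_6 = (0)·(1) + (0)·(-1) + (0)·(-2) + (0)·(-5) + (0)·(0) + (-1)·(-4) = 4
Base-5 expansion of each c_i:
  c_1 = 1 = 1·5^0
  c_2 = 2 = 2·5^0
  c_3 = 1 = 1·5^0
  c_4 = 0
  c_5 = 3 = 3·5^0
  c_6 = 4 = 4·5^0
p-restricted factor λ_0 = (1, 2, 1, 0, 3, 4)

((1, 2, 1, 0, 3, 4),)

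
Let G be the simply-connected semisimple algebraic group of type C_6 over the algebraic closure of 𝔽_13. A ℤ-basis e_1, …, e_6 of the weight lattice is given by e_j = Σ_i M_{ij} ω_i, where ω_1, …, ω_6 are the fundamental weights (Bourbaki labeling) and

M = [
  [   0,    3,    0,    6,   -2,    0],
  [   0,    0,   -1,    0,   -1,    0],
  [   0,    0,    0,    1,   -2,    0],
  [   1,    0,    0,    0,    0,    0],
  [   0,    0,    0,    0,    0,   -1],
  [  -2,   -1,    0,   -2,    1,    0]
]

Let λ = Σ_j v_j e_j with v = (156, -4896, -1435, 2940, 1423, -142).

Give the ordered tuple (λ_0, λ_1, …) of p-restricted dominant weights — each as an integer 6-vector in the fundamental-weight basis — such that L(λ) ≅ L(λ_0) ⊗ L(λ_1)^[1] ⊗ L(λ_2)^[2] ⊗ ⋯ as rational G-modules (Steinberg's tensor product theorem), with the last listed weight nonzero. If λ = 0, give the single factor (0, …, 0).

ω-coordinates c = M·v, v = (156, -4896, -1435, 2940, 1423, -142):
  c_1 = (0)·(156) + (3)·(-4896) + (0)·(-1435) + (6)·(2940) + (-2)·(1423) + (0)·(-142) = 106
  c_2 = (0)·(156) + (0)·(-4896) + (-1)·(-1435) + (0)·(2940) + (-1)·(1423) + (0)·(-142) = 12
  c_3 = (0)·(156) + (0)·(-4896) + (0)·(-1435) + (1)·(2940) + (-2)·(1423) + (0)·(-142) = 94
  c_4 = (1)·(156) + (0)·(-4896) + (0)·(-1435) + (0)·(2940) + (0)·(1423) + (0)·(-142) = 156
  c_5 = (0)·(156) + (0)·(-4896) + (0)·(-1435) + (0)·(2940) + (0)·(1423) + (-1)·(-142) = 142
  c_6 = (-2)·(156) + (-1)·(-4896) + (0)·(-1435) + (-2)·(2940) + (1)·(1423) + (0)·(-142) = 127
p = 13; digits c_i = Σ_j d_{ij}·13^j, 0 ≤ d_{ij} < 13:
  c_1 = 106 = 2·13^0 + 8·13^1
  c_2 = 12 = 12·13^0
  c_3 = 94 = 3·13^0 + 7·13^1
  c_4 = 156 = 0·13^0 + 12·13^1
  c_5 = 142 = 12·13^0 + 10·13^1
  c_6 = 127 = 10·13^0 + 9·13^1
p-restricted factor λ_0 = (2, 12, 3, 0, 12, 10)
p-restricted factor λ_1 = (8, 0, 7, 12, 10, 9)

((2, 12, 3, 0, 12, 10), (8, 0, 7, 12, 10, 9))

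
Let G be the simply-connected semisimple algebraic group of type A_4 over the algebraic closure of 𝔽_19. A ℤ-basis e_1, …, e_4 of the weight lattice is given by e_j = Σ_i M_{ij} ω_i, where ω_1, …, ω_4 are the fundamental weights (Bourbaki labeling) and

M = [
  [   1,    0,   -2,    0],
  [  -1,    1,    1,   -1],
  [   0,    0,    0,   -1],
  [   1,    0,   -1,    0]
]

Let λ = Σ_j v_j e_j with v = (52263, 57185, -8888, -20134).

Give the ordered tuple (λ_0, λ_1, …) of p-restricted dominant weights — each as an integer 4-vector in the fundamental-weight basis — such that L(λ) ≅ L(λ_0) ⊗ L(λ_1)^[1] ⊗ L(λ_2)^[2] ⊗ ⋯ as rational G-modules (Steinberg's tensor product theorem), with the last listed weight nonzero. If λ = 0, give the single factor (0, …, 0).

Converting to the ω-basis (c_i = row i of M dotted with v = (52263, 57185, -8888, -20134)):
  c_1 = (1)·(52263) + (0)·(57185) + (-2)·(-8888) + (0)·(-20134) = 70039
  c_2 = (-1)·(52263) + (1)·(57185) + (1)·(-8888) + (-1)·(-20134) = 16168
  c_3 = (0)·(52263) + (0)·(57185) + (0)·(-8888) + (-1)·(-20134) = 20134
  c_4 = (1)·(52263) + (0)·(57185) + (-1)·(-8888) + (0)·(-20134) = 61151
p = 19; digits c_i = Σ_j d_{ij}·19^j, 0 ≤ d_{ij} < 19:
  c_1 = 70039 = 5·19^0 + 0·19^1 + 4·19^2 + 10·19^3
  c_2 = 16168 = 18·19^0 + 14·19^1 + 6·19^2 + 2·19^3
  c_3 = 20134 = 13·19^0 + 14·19^1 + 17·19^2 + 2·19^3
  c_4 = 61151 = 9·19^0 + 7·19^1 + 17·19^2 + 8·19^3
p-restricted factor λ_0 = (5, 18, 13, 9)
p-restricted factor λ_1 = (0, 14, 14, 7)
p-restricted factor λ_2 = (4, 6, 17, 17)
p-restricted factor λ_3 = (10, 2, 2, 8)

((5, 18, 13, 9), (0, 14, 14, 7), (4, 6, 17, 17), (10, 2, 2, 8))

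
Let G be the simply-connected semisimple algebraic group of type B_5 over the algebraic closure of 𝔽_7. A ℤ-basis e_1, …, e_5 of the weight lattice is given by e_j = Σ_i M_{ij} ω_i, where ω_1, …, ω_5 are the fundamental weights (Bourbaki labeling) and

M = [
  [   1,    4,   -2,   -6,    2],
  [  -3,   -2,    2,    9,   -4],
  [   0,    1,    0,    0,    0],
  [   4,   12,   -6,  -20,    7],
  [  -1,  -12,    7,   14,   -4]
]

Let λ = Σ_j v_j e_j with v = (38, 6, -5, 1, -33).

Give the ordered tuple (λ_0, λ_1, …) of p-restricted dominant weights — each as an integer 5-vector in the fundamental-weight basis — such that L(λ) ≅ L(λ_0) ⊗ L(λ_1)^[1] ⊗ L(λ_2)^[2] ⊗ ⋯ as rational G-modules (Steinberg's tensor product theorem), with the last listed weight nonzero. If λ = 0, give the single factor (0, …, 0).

Compute c_i = Σ_j M_{ij} v_j with v = (38, 6, -5, 1, -33):
  c_1 = (1)·(38) + (4)·(6) + (-2)·(-5) + (-6)·(1) + (2)·(-33) = 0
  c_2 = (-3)·(38) + (-2)·(6) + (2)·(-5) + (9)·(1) + (-4)·(-33) = 5
  c_3 = (0)·(38) + (1)·(6) + (0)·(-5) + (0)·(1) + (0)·(-33) = 6
  c_4 = (4)·(38) + (12)·(6) + (-6)·(-5) + (-20)·(1) + (7)·(-33) = 3
  c_5 = (-1)·(38) + (-12)·(6) + (7)·(-5) + (14)·(1) + (-4)·(-33) = 1
p = 7; digits c_i = Σ_j d_{ij}·7^j, 0 ≤ d_{ij} < 7:
  c_1 = 0
  c_2 = 5 = 5·7^0
  c_3 = 6 = 6·7^0
  c_4 = 3 = 3·7^0
  c_5 = 1 = 1·7^0
p-restricted factor λ_0 = (0, 5, 6, 3, 1)

((0, 5, 6, 3, 1),)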